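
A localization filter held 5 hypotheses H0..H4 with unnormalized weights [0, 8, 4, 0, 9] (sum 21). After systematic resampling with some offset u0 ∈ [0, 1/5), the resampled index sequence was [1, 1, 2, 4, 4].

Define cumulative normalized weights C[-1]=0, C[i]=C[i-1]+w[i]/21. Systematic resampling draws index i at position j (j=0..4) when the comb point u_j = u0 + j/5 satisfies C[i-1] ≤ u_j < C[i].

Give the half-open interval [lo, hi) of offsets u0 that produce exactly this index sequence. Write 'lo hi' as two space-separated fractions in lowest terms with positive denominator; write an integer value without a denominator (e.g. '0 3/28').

C = [0, 8/21, 4/7, 4/7, 1]
j=0 picked index 1: u0 ∈ [0, 8/21)
j=1 picked index 1: u0 ∈ [-1/5, 19/105)
j=2 picked index 2: u0 ∈ [-2/105, 6/35)
j=3 picked index 4: u0 ∈ [-1/35, 2/5)
j=4 picked index 4: u0 ∈ [-8/35, 1/5)
intersection: [0, 6/35)

0 6/35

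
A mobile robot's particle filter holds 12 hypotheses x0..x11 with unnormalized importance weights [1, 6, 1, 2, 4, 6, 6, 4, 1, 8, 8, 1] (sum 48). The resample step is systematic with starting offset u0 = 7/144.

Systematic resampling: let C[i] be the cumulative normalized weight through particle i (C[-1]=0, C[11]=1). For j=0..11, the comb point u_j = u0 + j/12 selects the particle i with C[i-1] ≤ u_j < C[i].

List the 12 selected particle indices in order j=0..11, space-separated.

1 1 4 5 5 6 7 8 9 9 10 10

C = [1/48, 7/48, 1/6, 5/24, 7/24, 5/12, 13/24, 5/8, 31/48, 13/16, 47/48, 1]
j=0: u_0=7/144 ∈ [1/48, 7/48) → index 1
j=1: u_1=19/144 ∈ [1/48, 7/48) → index 1
j=2: u_2=31/144 ∈ [5/24, 7/24) → index 4
j=3: u_3=43/144 ∈ [7/24, 5/12) → index 5
j=4: u_4=55/144 ∈ [7/24, 5/12) → index 5
j=5: u_5=67/144 ∈ [5/12, 13/24) → index 6
j=6: u_6=79/144 ∈ [13/24, 5/8) → index 7
j=7: u_7=91/144 ∈ [5/8, 31/48) → index 8
j=8: u_8=103/144 ∈ [31/48, 13/16) → index 9
j=9: u_9=115/144 ∈ [31/48, 13/16) → index 9
j=10: u_10=127/144 ∈ [13/16, 47/48) → index 10
j=11: u_11=139/144 ∈ [13/16, 47/48) → index 10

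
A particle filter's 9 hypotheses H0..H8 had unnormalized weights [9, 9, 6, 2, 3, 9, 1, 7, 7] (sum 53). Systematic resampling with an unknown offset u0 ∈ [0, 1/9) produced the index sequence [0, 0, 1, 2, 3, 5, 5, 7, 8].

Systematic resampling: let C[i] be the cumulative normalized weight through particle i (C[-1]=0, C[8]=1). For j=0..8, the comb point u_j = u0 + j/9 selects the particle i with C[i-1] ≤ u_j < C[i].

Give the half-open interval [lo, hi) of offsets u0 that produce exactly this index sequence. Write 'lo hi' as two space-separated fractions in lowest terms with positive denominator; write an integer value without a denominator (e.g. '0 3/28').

C = [9/53, 18/53, 24/53, 26/53, 29/53, 38/53, 39/53, 46/53, 1]
j=0 picked index 0: u0 ∈ [0, 9/53)
j=1 picked index 0: u0 ∈ [-1/9, 28/477)
j=2 picked index 1: u0 ∈ [-25/477, 56/477)
j=3 picked index 2: u0 ∈ [1/159, 19/159)
j=4 picked index 3: u0 ∈ [4/477, 22/477)
j=5 picked index 5: u0 ∈ [-4/477, 77/477)
j=6 picked index 5: u0 ∈ [-19/159, 8/159)
j=7 picked index 7: u0 ∈ [-20/477, 43/477)
j=8 picked index 8: u0 ∈ [-10/477, 1/9)
intersection: [4/477, 22/477)

4/477 22/477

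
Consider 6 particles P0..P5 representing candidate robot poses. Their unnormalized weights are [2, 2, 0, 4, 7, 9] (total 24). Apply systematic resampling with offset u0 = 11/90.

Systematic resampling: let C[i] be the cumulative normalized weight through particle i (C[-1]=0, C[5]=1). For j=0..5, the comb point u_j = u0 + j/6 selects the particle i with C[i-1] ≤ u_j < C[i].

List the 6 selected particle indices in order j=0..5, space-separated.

1 3 4 4 5 5

C = [1/12, 1/6, 1/6, 1/3, 5/8, 1]
j=0: u_0=11/90 ∈ [1/12, 1/6) → index 1
j=1: u_1=13/45 ∈ [1/6, 1/3) → index 3
j=2: u_2=41/90 ∈ [1/3, 5/8) → index 4
j=3: u_3=28/45 ∈ [1/3, 5/8) → index 4
j=4: u_4=71/90 ∈ [5/8, 1) → index 5
j=5: u_5=43/45 ∈ [5/8, 1) → index 5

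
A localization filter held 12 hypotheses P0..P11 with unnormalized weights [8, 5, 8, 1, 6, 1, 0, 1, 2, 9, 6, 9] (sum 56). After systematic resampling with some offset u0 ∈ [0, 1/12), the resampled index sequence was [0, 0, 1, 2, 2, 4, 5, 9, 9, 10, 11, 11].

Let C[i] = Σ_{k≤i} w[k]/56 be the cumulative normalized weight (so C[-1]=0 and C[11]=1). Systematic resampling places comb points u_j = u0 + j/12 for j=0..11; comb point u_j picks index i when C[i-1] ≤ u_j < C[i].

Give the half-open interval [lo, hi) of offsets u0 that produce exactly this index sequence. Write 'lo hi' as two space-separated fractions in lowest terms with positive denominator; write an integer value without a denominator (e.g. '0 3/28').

1/168 1/56

C = [1/7, 13/56, 3/8, 11/28, 1/2, 29/56, 29/56, 15/28, 4/7, 41/56, 47/56, 1]
j=0 picked index 0: u0 ∈ [0, 1/7)
j=1 picked index 0: u0 ∈ [-1/12, 5/84)
j=2 picked index 1: u0 ∈ [-1/42, 11/168)
j=3 picked index 2: u0 ∈ [-1/56, 1/8)
j=4 picked index 2: u0 ∈ [-17/168, 1/24)
j=5 picked index 4: u0 ∈ [-1/42, 1/12)
j=6 picked index 5: u0 ∈ [0, 1/56)
j=7 picked index 9: u0 ∈ [-1/84, 25/168)
j=8 picked index 9: u0 ∈ [-2/21, 11/168)
j=9 picked index 10: u0 ∈ [-1/56, 5/56)
j=10 picked index 11: u0 ∈ [1/168, 1/6)
j=11 picked index 11: u0 ∈ [-13/168, 1/12)
intersection: [1/168, 1/56)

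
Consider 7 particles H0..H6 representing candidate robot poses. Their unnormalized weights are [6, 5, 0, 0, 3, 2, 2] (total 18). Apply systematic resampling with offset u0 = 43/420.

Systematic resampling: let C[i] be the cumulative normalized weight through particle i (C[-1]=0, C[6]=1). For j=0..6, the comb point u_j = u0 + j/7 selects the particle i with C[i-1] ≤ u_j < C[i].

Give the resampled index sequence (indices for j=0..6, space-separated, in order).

0 0 1 1 4 5 6

C = [1/3, 11/18, 11/18, 11/18, 7/9, 8/9, 1]
j=0: u_0=43/420 ∈ [0, 1/3) → index 0
j=1: u_1=103/420 ∈ [0, 1/3) → index 0
j=2: u_2=163/420 ∈ [1/3, 11/18) → index 1
j=3: u_3=223/420 ∈ [1/3, 11/18) → index 1
j=4: u_4=283/420 ∈ [11/18, 7/9) → index 4
j=5: u_5=49/60 ∈ [7/9, 8/9) → index 5
j=6: u_6=403/420 ∈ [8/9, 1) → index 6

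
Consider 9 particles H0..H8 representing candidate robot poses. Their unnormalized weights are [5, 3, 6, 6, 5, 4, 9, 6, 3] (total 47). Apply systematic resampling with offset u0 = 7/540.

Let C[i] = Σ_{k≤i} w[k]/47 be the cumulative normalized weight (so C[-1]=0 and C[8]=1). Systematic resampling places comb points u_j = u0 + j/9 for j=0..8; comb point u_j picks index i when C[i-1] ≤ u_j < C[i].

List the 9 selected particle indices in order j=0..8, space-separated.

C = [5/47, 8/47, 14/47, 20/47, 25/47, 29/47, 38/47, 44/47, 1]
j=0: u_0=7/540 ∈ [0, 5/47) → index 0
j=1: u_1=67/540 ∈ [5/47, 8/47) → index 1
j=2: u_2=127/540 ∈ [8/47, 14/47) → index 2
j=3: u_3=187/540 ∈ [14/47, 20/47) → index 3
j=4: u_4=247/540 ∈ [20/47, 25/47) → index 4
j=5: u_5=307/540 ∈ [25/47, 29/47) → index 5
j=6: u_6=367/540 ∈ [29/47, 38/47) → index 6
j=7: u_7=427/540 ∈ [29/47, 38/47) → index 6
j=8: u_8=487/540 ∈ [38/47, 44/47) → index 7

0 1 2 3 4 5 6 6 7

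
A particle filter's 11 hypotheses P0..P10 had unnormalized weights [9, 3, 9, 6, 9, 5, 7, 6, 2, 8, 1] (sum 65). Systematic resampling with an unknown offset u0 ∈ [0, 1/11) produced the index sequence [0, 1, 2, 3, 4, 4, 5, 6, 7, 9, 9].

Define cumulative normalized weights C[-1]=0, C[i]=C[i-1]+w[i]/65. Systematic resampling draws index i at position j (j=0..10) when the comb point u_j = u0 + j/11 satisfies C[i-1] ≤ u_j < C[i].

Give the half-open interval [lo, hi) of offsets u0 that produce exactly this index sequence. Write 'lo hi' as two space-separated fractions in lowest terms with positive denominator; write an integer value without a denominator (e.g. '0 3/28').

37/715 54/715

C = [9/65, 12/65, 21/65, 27/65, 36/65, 41/65, 48/65, 54/65, 56/65, 64/65, 1]
j=0 picked index 0: u0 ∈ [0, 9/65)
j=1 picked index 1: u0 ∈ [34/715, 67/715)
j=2 picked index 2: u0 ∈ [2/715, 101/715)
j=3 picked index 3: u0 ∈ [36/715, 102/715)
j=4 picked index 4: u0 ∈ [37/715, 136/715)
j=5 picked index 4: u0 ∈ [-28/715, 71/715)
j=6 picked index 5: u0 ∈ [6/715, 61/715)
j=7 picked index 6: u0 ∈ [-4/715, 73/715)
j=8 picked index 7: u0 ∈ [8/715, 74/715)
j=9 picked index 9: u0 ∈ [31/715, 119/715)
j=10 picked index 9: u0 ∈ [-34/715, 54/715)
intersection: [37/715, 54/715)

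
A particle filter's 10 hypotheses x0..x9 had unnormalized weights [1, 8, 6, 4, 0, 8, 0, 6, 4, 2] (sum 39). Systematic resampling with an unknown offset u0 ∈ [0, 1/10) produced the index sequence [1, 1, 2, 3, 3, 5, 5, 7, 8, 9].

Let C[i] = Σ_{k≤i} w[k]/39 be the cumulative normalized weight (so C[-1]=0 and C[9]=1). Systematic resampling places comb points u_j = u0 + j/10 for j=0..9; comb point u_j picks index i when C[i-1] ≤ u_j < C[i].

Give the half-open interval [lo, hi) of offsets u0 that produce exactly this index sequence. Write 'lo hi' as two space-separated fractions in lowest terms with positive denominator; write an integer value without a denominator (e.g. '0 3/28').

C = [1/39, 3/13, 5/13, 19/39, 19/39, 9/13, 9/13, 11/13, 37/39, 1]
j=0 picked index 1: u0 ∈ [1/39, 3/13)
j=1 picked index 1: u0 ∈ [-29/390, 17/130)
j=2 picked index 2: u0 ∈ [2/65, 12/65)
j=3 picked index 3: u0 ∈ [11/130, 73/390)
j=4 picked index 3: u0 ∈ [-1/65, 17/195)
j=5 picked index 5: u0 ∈ [-1/78, 5/26)
j=6 picked index 5: u0 ∈ [-22/195, 6/65)
j=7 picked index 7: u0 ∈ [-1/130, 19/130)
j=8 picked index 8: u0 ∈ [3/65, 29/195)
j=9 picked index 9: u0 ∈ [19/390, 1/10)
intersection: [11/130, 17/195)

11/130 17/195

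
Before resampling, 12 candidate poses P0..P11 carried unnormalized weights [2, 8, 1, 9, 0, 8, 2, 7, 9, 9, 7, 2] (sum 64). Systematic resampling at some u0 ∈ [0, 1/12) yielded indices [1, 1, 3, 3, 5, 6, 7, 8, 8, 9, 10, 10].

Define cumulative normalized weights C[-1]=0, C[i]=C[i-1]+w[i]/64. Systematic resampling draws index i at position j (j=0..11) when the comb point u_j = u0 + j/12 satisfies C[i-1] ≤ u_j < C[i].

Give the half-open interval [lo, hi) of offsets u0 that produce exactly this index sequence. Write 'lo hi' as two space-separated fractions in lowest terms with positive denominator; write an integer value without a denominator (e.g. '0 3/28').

1/32 5/96

C = [1/32, 5/32, 11/64, 5/16, 5/16, 7/16, 15/32, 37/64, 23/32, 55/64, 31/32, 1]
j=0 picked index 1: u0 ∈ [1/32, 5/32)
j=1 picked index 1: u0 ∈ [-5/96, 7/96)
j=2 picked index 3: u0 ∈ [1/192, 7/48)
j=3 picked index 3: u0 ∈ [-5/64, 1/16)
j=4 picked index 5: u0 ∈ [-1/48, 5/48)
j=5 picked index 6: u0 ∈ [1/48, 5/96)
j=6 picked index 7: u0 ∈ [-1/32, 5/64)
j=7 picked index 8: u0 ∈ [-1/192, 13/96)
j=8 picked index 8: u0 ∈ [-17/192, 5/96)
j=9 picked index 9: u0 ∈ [-1/32, 7/64)
j=10 picked index 10: u0 ∈ [5/192, 13/96)
j=11 picked index 10: u0 ∈ [-11/192, 5/96)
intersection: [1/32, 5/96)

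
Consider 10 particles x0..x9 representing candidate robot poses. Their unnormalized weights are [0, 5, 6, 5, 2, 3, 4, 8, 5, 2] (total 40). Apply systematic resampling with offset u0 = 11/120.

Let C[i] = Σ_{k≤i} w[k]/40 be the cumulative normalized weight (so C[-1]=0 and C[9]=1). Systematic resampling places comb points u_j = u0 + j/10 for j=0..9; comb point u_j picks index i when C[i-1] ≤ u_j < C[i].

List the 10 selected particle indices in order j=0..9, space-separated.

1 2 3 3 5 6 7 7 8 9

C = [0, 1/8, 11/40, 2/5, 9/20, 21/40, 5/8, 33/40, 19/20, 1]
j=0: u_0=11/120 ∈ [0, 1/8) → index 1
j=1: u_1=23/120 ∈ [1/8, 11/40) → index 2
j=2: u_2=7/24 ∈ [11/40, 2/5) → index 3
j=3: u_3=47/120 ∈ [11/40, 2/5) → index 3
j=4: u_4=59/120 ∈ [9/20, 21/40) → index 5
j=5: u_5=71/120 ∈ [21/40, 5/8) → index 6
j=6: u_6=83/120 ∈ [5/8, 33/40) → index 7
j=7: u_7=19/24 ∈ [5/8, 33/40) → index 7
j=8: u_8=107/120 ∈ [33/40, 19/20) → index 8
j=9: u_9=119/120 ∈ [19/20, 1) → index 9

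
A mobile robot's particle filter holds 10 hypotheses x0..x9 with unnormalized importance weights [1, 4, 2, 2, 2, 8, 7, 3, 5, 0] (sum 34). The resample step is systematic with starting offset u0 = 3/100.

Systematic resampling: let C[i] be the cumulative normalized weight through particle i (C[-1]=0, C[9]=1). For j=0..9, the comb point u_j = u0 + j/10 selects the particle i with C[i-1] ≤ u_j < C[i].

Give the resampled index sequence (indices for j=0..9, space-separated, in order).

C = [1/34, 5/34, 7/34, 9/34, 11/34, 19/34, 13/17, 29/34, 1, 1]
j=0: u_0=3/100 ∈ [1/34, 5/34) → index 1
j=1: u_1=13/100 ∈ [1/34, 5/34) → index 1
j=2: u_2=23/100 ∈ [7/34, 9/34) → index 3
j=3: u_3=33/100 ∈ [11/34, 19/34) → index 5
j=4: u_4=43/100 ∈ [11/34, 19/34) → index 5
j=5: u_5=53/100 ∈ [11/34, 19/34) → index 5
j=6: u_6=63/100 ∈ [19/34, 13/17) → index 6
j=7: u_7=73/100 ∈ [19/34, 13/17) → index 6
j=8: u_8=83/100 ∈ [13/17, 29/34) → index 7
j=9: u_9=93/100 ∈ [29/34, 1) → index 8

1 1 3 5 5 5 6 6 7 8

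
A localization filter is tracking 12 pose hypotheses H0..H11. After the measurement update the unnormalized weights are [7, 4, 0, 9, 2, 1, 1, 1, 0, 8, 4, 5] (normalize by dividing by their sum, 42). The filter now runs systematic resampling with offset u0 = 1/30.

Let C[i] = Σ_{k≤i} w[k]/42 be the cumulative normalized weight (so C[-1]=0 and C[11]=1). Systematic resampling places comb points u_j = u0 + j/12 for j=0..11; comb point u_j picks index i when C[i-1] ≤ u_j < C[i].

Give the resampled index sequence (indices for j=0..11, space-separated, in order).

0 0 1 3 3 3 5 9 9 9 10 11

C = [1/6, 11/42, 11/42, 10/21, 11/21, 23/42, 4/7, 25/42, 25/42, 11/14, 37/42, 1]
j=0: u_0=1/30 ∈ [0, 1/6) → index 0
j=1: u_1=7/60 ∈ [0, 1/6) → index 0
j=2: u_2=1/5 ∈ [1/6, 11/42) → index 1
j=3: u_3=17/60 ∈ [11/42, 10/21) → index 3
j=4: u_4=11/30 ∈ [11/42, 10/21) → index 3
j=5: u_5=9/20 ∈ [11/42, 10/21) → index 3
j=6: u_6=8/15 ∈ [11/21, 23/42) → index 5
j=7: u_7=37/60 ∈ [25/42, 11/14) → index 9
j=8: u_8=7/10 ∈ [25/42, 11/14) → index 9
j=9: u_9=47/60 ∈ [25/42, 11/14) → index 9
j=10: u_10=13/15 ∈ [11/14, 37/42) → index 10
j=11: u_11=19/20 ∈ [37/42, 1) → index 11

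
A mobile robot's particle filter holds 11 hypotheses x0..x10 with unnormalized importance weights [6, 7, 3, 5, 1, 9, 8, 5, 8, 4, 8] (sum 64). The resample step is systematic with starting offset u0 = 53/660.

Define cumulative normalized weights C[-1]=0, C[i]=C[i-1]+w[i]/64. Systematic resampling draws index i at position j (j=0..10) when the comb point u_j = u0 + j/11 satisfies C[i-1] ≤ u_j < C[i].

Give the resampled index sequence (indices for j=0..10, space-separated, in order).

0 1 3 5 5 6 7 8 8 10 10

C = [3/32, 13/64, 1/4, 21/64, 11/32, 31/64, 39/64, 11/16, 13/16, 7/8, 1]
j=0: u_0=53/660 ∈ [0, 3/32) → index 0
j=1: u_1=113/660 ∈ [3/32, 13/64) → index 1
j=2: u_2=173/660 ∈ [1/4, 21/64) → index 3
j=3: u_3=233/660 ∈ [11/32, 31/64) → index 5
j=4: u_4=293/660 ∈ [11/32, 31/64) → index 5
j=5: u_5=353/660 ∈ [31/64, 39/64) → index 6
j=6: u_6=413/660 ∈ [39/64, 11/16) → index 7
j=7: u_7=43/60 ∈ [11/16, 13/16) → index 8
j=8: u_8=533/660 ∈ [11/16, 13/16) → index 8
j=9: u_9=593/660 ∈ [7/8, 1) → index 10
j=10: u_10=653/660 ∈ [7/8, 1) → index 10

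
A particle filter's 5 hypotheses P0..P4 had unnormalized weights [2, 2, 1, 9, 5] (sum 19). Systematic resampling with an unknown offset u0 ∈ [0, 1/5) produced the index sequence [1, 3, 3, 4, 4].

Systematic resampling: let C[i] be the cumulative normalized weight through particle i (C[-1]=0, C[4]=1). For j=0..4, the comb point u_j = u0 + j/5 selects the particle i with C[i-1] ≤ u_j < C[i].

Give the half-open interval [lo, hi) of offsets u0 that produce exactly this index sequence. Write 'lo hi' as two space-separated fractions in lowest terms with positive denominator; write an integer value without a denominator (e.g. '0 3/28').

C = [2/19, 4/19, 5/19, 14/19, 1]
j=0 picked index 1: u0 ∈ [2/19, 4/19)
j=1 picked index 3: u0 ∈ [6/95, 51/95)
j=2 picked index 3: u0 ∈ [-13/95, 32/95)
j=3 picked index 4: u0 ∈ [13/95, 2/5)
j=4 picked index 4: u0 ∈ [-6/95, 1/5)
intersection: [13/95, 1/5)

13/95 1/5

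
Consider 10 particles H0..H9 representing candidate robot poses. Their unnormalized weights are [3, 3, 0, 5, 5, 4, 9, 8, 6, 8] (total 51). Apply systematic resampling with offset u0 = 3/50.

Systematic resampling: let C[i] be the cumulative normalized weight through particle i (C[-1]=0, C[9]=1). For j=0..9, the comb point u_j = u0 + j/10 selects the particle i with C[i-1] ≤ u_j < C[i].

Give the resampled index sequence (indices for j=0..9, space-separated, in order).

1 3 4 5 6 6 7 8 9 9

C = [1/17, 2/17, 2/17, 11/51, 16/51, 20/51, 29/51, 37/51, 43/51, 1]
j=0: u_0=3/50 ∈ [1/17, 2/17) → index 1
j=1: u_1=4/25 ∈ [2/17, 11/51) → index 3
j=2: u_2=13/50 ∈ [11/51, 16/51) → index 4
j=3: u_3=9/25 ∈ [16/51, 20/51) → index 5
j=4: u_4=23/50 ∈ [20/51, 29/51) → index 6
j=5: u_5=14/25 ∈ [20/51, 29/51) → index 6
j=6: u_6=33/50 ∈ [29/51, 37/51) → index 7
j=7: u_7=19/25 ∈ [37/51, 43/51) → index 8
j=8: u_8=43/50 ∈ [43/51, 1) → index 9
j=9: u_9=24/25 ∈ [43/51, 1) → index 9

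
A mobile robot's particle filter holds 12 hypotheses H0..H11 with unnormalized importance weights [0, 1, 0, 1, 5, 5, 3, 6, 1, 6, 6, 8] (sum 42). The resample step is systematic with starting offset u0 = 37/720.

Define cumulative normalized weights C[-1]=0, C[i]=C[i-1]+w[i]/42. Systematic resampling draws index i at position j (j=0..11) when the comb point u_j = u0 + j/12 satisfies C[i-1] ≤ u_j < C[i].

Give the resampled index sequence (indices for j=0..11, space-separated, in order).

C = [0, 1/42, 1/42, 1/21, 1/6, 2/7, 5/14, 1/2, 11/21, 2/3, 17/21, 1]
j=0: u_0=37/720 ∈ [1/21, 1/6) → index 4
j=1: u_1=97/720 ∈ [1/21, 1/6) → index 4
j=2: u_2=157/720 ∈ [1/6, 2/7) → index 5
j=3: u_3=217/720 ∈ [2/7, 5/14) → index 6
j=4: u_4=277/720 ∈ [5/14, 1/2) → index 7
j=5: u_5=337/720 ∈ [5/14, 1/2) → index 7
j=6: u_6=397/720 ∈ [11/21, 2/3) → index 9
j=7: u_7=457/720 ∈ [11/21, 2/3) → index 9
j=8: u_8=517/720 ∈ [2/3, 17/21) → index 10
j=9: u_9=577/720 ∈ [2/3, 17/21) → index 10
j=10: u_10=637/720 ∈ [17/21, 1) → index 11
j=11: u_11=697/720 ∈ [17/21, 1) → index 11

4 4 5 6 7 7 9 9 10 10 11 11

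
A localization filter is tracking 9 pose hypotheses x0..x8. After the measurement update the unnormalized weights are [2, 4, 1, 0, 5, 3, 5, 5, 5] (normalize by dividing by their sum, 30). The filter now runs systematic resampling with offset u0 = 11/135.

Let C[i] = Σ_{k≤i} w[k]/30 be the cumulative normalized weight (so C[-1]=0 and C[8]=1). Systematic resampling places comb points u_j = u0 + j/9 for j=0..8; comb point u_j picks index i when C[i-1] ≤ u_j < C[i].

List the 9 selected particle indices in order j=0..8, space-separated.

1 1 4 5 6 6 7 8 8

C = [1/15, 1/5, 7/30, 7/30, 2/5, 1/2, 2/3, 5/6, 1]
j=0: u_0=11/135 ∈ [1/15, 1/5) → index 1
j=1: u_1=26/135 ∈ [1/15, 1/5) → index 1
j=2: u_2=41/135 ∈ [7/30, 2/5) → index 4
j=3: u_3=56/135 ∈ [2/5, 1/2) → index 5
j=4: u_4=71/135 ∈ [1/2, 2/3) → index 6
j=5: u_5=86/135 ∈ [1/2, 2/3) → index 6
j=6: u_6=101/135 ∈ [2/3, 5/6) → index 7
j=7: u_7=116/135 ∈ [5/6, 1) → index 8
j=8: u_8=131/135 ∈ [5/6, 1) → index 8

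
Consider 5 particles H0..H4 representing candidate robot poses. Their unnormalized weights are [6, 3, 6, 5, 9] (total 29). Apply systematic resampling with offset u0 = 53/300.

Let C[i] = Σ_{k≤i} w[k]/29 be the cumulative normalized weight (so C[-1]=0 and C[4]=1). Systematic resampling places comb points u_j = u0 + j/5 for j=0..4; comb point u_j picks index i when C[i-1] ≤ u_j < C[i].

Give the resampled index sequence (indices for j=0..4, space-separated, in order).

0 2 3 4 4

C = [6/29, 9/29, 15/29, 20/29, 1]
j=0: u_0=53/300 ∈ [0, 6/29) → index 0
j=1: u_1=113/300 ∈ [9/29, 15/29) → index 2
j=2: u_2=173/300 ∈ [15/29, 20/29) → index 3
j=3: u_3=233/300 ∈ [20/29, 1) → index 4
j=4: u_4=293/300 ∈ [20/29, 1) → index 4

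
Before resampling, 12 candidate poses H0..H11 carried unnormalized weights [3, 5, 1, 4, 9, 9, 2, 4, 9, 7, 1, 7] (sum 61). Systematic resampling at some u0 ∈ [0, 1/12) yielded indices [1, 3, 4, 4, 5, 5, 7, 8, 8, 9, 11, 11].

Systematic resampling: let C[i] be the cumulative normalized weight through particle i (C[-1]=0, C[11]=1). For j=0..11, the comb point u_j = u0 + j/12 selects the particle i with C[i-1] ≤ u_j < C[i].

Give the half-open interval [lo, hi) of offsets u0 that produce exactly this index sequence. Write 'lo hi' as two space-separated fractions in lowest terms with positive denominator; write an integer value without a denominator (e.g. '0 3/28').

C = [3/61, 8/61, 9/61, 13/61, 22/61, 31/61, 33/61, 37/61, 46/61, 53/61, 54/61, 1]
j=0 picked index 1: u0 ∈ [3/61, 8/61)
j=1 picked index 3: u0 ∈ [47/732, 95/732)
j=2 picked index 4: u0 ∈ [17/366, 71/366)
j=3 picked index 4: u0 ∈ [-9/244, 27/244)
j=4 picked index 5: u0 ∈ [5/183, 32/183)
j=5 picked index 5: u0 ∈ [-41/732, 67/732)
j=6 picked index 7: u0 ∈ [5/122, 13/122)
j=7 picked index 8: u0 ∈ [17/732, 125/732)
j=8 picked index 8: u0 ∈ [-11/183, 16/183)
j=9 picked index 9: u0 ∈ [1/244, 29/244)
j=10 picked index 11: u0 ∈ [19/366, 1/6)
j=11 picked index 11: u0 ∈ [-23/732, 1/12)
intersection: [47/732, 1/12)

47/732 1/12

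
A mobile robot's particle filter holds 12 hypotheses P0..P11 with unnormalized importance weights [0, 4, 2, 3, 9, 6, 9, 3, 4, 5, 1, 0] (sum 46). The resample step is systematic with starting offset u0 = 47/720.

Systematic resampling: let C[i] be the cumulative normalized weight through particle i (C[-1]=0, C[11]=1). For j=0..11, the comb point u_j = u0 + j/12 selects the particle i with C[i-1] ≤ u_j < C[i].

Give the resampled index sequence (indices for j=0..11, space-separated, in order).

C = [0, 2/23, 3/23, 9/46, 9/23, 12/23, 33/46, 18/23, 20/23, 45/46, 1, 1]
j=0: u_0=47/720 ∈ [0, 2/23) → index 1
j=1: u_1=107/720 ∈ [3/23, 9/46) → index 3
j=2: u_2=167/720 ∈ [9/46, 9/23) → index 4
j=3: u_3=227/720 ∈ [9/46, 9/23) → index 4
j=4: u_4=287/720 ∈ [9/23, 12/23) → index 5
j=5: u_5=347/720 ∈ [9/23, 12/23) → index 5
j=6: u_6=407/720 ∈ [12/23, 33/46) → index 6
j=7: u_7=467/720 ∈ [12/23, 33/46) → index 6
j=8: u_8=527/720 ∈ [33/46, 18/23) → index 7
j=9: u_9=587/720 ∈ [18/23, 20/23) → index 8
j=10: u_10=647/720 ∈ [20/23, 45/46) → index 9
j=11: u_11=707/720 ∈ [45/46, 1) → index 10

1 3 4 4 5 5 6 6 7 8 9 10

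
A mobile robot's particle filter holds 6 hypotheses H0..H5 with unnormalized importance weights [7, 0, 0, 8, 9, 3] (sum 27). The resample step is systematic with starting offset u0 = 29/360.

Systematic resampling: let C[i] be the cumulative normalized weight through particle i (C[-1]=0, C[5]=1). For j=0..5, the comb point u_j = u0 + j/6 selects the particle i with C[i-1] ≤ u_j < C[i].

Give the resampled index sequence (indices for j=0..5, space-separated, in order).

0 0 3 4 4 5

C = [7/27, 7/27, 7/27, 5/9, 8/9, 1]
j=0: u_0=29/360 ∈ [0, 7/27) → index 0
j=1: u_1=89/360 ∈ [0, 7/27) → index 0
j=2: u_2=149/360 ∈ [7/27, 5/9) → index 3
j=3: u_3=209/360 ∈ [5/9, 8/9) → index 4
j=4: u_4=269/360 ∈ [5/9, 8/9) → index 4
j=5: u_5=329/360 ∈ [8/9, 1) → index 5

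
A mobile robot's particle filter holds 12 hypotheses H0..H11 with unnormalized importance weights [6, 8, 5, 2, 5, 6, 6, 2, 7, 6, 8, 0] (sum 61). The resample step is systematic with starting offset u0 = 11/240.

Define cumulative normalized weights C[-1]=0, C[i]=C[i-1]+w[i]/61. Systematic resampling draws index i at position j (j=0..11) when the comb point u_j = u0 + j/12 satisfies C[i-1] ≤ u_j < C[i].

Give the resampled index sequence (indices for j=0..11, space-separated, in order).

C = [6/61, 14/61, 19/61, 21/61, 26/61, 32/61, 38/61, 40/61, 47/61, 53/61, 1, 1]
j=0: u_0=11/240 ∈ [0, 6/61) → index 0
j=1: u_1=31/240 ∈ [6/61, 14/61) → index 1
j=2: u_2=17/80 ∈ [6/61, 14/61) → index 1
j=3: u_3=71/240 ∈ [14/61, 19/61) → index 2
j=4: u_4=91/240 ∈ [21/61, 26/61) → index 4
j=5: u_5=37/80 ∈ [26/61, 32/61) → index 5
j=6: u_6=131/240 ∈ [32/61, 38/61) → index 6
j=7: u_7=151/240 ∈ [38/61, 40/61) → index 7
j=8: u_8=57/80 ∈ [40/61, 47/61) → index 8
j=9: u_9=191/240 ∈ [47/61, 53/61) → index 9
j=10: u_10=211/240 ∈ [53/61, 1) → index 10
j=11: u_11=77/80 ∈ [53/61, 1) → index 10

0 1 1 2 4 5 6 7 8 9 10 10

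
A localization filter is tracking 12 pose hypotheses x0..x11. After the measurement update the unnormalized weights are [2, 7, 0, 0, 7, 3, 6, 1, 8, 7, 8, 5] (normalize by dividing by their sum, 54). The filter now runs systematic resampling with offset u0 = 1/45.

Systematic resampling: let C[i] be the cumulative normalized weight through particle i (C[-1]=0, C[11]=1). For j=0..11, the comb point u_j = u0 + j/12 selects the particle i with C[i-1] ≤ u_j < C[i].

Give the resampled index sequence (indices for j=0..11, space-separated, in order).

0 1 4 4 6 6 8 8 9 10 10 11

C = [1/27, 1/6, 1/6, 1/6, 8/27, 19/54, 25/54, 13/27, 17/27, 41/54, 49/54, 1]
j=0: u_0=1/45 ∈ [0, 1/27) → index 0
j=1: u_1=19/180 ∈ [1/27, 1/6) → index 1
j=2: u_2=17/90 ∈ [1/6, 8/27) → index 4
j=3: u_3=49/180 ∈ [1/6, 8/27) → index 4
j=4: u_4=16/45 ∈ [19/54, 25/54) → index 6
j=5: u_5=79/180 ∈ [19/54, 25/54) → index 6
j=6: u_6=47/90 ∈ [13/27, 17/27) → index 8
j=7: u_7=109/180 ∈ [13/27, 17/27) → index 8
j=8: u_8=31/45 ∈ [17/27, 41/54) → index 9
j=9: u_9=139/180 ∈ [41/54, 49/54) → index 10
j=10: u_10=77/90 ∈ [41/54, 49/54) → index 10
j=11: u_11=169/180 ∈ [49/54, 1) → index 11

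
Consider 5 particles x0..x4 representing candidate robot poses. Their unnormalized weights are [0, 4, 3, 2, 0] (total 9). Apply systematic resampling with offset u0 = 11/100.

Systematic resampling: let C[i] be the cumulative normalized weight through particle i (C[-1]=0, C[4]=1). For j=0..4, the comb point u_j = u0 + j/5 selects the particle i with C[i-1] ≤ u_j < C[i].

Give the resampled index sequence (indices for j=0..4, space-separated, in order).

1 1 2 2 3

C = [0, 4/9, 7/9, 1, 1]
j=0: u_0=11/100 ∈ [0, 4/9) → index 1
j=1: u_1=31/100 ∈ [0, 4/9) → index 1
j=2: u_2=51/100 ∈ [4/9, 7/9) → index 2
j=3: u_3=71/100 ∈ [4/9, 7/9) → index 2
j=4: u_4=91/100 ∈ [7/9, 1) → index 3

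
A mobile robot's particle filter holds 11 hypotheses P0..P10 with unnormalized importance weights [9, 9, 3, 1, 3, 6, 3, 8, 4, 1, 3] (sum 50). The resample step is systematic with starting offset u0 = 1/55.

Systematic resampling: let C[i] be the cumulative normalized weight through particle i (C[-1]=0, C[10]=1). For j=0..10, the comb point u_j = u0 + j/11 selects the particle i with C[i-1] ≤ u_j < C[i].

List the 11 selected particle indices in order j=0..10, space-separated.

C = [9/50, 9/25, 21/50, 11/25, 1/2, 31/50, 17/25, 21/25, 23/25, 47/50, 1]
j=0: u_0=1/55 ∈ [0, 9/50) → index 0
j=1: u_1=6/55 ∈ [0, 9/50) → index 0
j=2: u_2=1/5 ∈ [9/50, 9/25) → index 1
j=3: u_3=16/55 ∈ [9/50, 9/25) → index 1
j=4: u_4=21/55 ∈ [9/25, 21/50) → index 2
j=5: u_5=26/55 ∈ [11/25, 1/2) → index 4
j=6: u_6=31/55 ∈ [1/2, 31/50) → index 5
j=7: u_7=36/55 ∈ [31/50, 17/25) → index 6
j=8: u_8=41/55 ∈ [17/25, 21/25) → index 7
j=9: u_9=46/55 ∈ [17/25, 21/25) → index 7
j=10: u_10=51/55 ∈ [23/25, 47/50) → index 9

0 0 1 1 2 4 5 6 7 7 9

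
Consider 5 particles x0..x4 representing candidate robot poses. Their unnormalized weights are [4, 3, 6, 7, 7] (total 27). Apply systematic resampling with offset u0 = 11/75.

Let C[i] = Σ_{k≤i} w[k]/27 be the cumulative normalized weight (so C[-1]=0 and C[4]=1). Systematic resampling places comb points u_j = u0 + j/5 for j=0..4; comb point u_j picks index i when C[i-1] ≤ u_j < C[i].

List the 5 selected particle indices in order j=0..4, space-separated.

0 2 3 4 4

C = [4/27, 7/27, 13/27, 20/27, 1]
j=0: u_0=11/75 ∈ [0, 4/27) → index 0
j=1: u_1=26/75 ∈ [7/27, 13/27) → index 2
j=2: u_2=41/75 ∈ [13/27, 20/27) → index 3
j=3: u_3=56/75 ∈ [20/27, 1) → index 4
j=4: u_4=71/75 ∈ [20/27, 1) → index 4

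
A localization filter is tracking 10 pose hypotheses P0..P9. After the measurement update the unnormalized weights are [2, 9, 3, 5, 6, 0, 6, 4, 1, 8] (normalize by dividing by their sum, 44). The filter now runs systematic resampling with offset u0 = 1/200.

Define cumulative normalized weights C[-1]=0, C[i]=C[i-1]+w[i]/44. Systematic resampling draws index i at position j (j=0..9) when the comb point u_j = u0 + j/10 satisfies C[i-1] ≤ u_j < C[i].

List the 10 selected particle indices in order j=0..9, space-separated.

0 1 1 2 3 4 6 7 8 9

C = [1/22, 1/4, 7/22, 19/44, 25/44, 25/44, 31/44, 35/44, 9/11, 1]
j=0: u_0=1/200 ∈ [0, 1/22) → index 0
j=1: u_1=21/200 ∈ [1/22, 1/4) → index 1
j=2: u_2=41/200 ∈ [1/22, 1/4) → index 1
j=3: u_3=61/200 ∈ [1/4, 7/22) → index 2
j=4: u_4=81/200 ∈ [7/22, 19/44) → index 3
j=5: u_5=101/200 ∈ [19/44, 25/44) → index 4
j=6: u_6=121/200 ∈ [25/44, 31/44) → index 6
j=7: u_7=141/200 ∈ [31/44, 35/44) → index 7
j=8: u_8=161/200 ∈ [35/44, 9/11) → index 8
j=9: u_9=181/200 ∈ [9/11, 1) → index 9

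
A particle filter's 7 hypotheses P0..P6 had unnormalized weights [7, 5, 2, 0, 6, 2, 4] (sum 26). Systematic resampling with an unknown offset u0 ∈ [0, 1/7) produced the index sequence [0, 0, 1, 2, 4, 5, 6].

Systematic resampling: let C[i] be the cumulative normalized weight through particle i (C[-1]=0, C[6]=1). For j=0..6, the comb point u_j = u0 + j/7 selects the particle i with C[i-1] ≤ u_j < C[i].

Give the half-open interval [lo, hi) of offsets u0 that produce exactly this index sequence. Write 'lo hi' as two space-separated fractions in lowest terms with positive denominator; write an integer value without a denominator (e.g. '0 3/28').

C = [7/26, 6/13, 7/13, 7/13, 10/13, 11/13, 1]
j=0 picked index 0: u0 ∈ [0, 7/26)
j=1 picked index 0: u0 ∈ [-1/7, 23/182)
j=2 picked index 1: u0 ∈ [-3/182, 16/91)
j=3 picked index 2: u0 ∈ [3/91, 10/91)
j=4 picked index 4: u0 ∈ [-3/91, 18/91)
j=5 picked index 5: u0 ∈ [5/91, 12/91)
j=6 picked index 6: u0 ∈ [-1/91, 1/7)
intersection: [5/91, 10/91)

5/91 10/91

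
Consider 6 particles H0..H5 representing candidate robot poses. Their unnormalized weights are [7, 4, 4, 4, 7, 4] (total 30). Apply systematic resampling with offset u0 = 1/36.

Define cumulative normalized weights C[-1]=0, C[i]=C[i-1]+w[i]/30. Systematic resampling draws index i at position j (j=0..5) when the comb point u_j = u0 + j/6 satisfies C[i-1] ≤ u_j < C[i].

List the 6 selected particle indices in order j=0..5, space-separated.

C = [7/30, 11/30, 1/2, 19/30, 13/15, 1]
j=0: u_0=1/36 ∈ [0, 7/30) → index 0
j=1: u_1=7/36 ∈ [0, 7/30) → index 0
j=2: u_2=13/36 ∈ [7/30, 11/30) → index 1
j=3: u_3=19/36 ∈ [1/2, 19/30) → index 3
j=4: u_4=25/36 ∈ [19/30, 13/15) → index 4
j=5: u_5=31/36 ∈ [19/30, 13/15) → index 4

0 0 1 3 4 4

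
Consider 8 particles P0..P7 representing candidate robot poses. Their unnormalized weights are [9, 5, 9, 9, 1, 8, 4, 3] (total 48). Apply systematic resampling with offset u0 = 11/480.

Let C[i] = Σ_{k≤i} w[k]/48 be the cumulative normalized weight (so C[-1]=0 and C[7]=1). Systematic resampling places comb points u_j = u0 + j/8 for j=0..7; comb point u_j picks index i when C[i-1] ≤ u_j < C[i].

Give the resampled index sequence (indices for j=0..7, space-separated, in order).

C = [3/16, 7/24, 23/48, 2/3, 11/16, 41/48, 15/16, 1]
j=0: u_0=11/480 ∈ [0, 3/16) → index 0
j=1: u_1=71/480 ∈ [0, 3/16) → index 0
j=2: u_2=131/480 ∈ [3/16, 7/24) → index 1
j=3: u_3=191/480 ∈ [7/24, 23/48) → index 2
j=4: u_4=251/480 ∈ [23/48, 2/3) → index 3
j=5: u_5=311/480 ∈ [23/48, 2/3) → index 3
j=6: u_6=371/480 ∈ [11/16, 41/48) → index 5
j=7: u_7=431/480 ∈ [41/48, 15/16) → index 6

0 0 1 2 3 3 5 6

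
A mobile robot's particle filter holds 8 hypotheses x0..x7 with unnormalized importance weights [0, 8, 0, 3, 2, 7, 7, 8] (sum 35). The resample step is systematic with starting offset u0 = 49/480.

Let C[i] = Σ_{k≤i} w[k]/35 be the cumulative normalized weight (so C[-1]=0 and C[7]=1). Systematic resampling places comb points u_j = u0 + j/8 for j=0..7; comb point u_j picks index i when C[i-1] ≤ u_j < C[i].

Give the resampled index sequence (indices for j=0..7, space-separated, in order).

C = [0, 8/35, 8/35, 11/35, 13/35, 4/7, 27/35, 1]
j=0: u_0=49/480 ∈ [0, 8/35) → index 1
j=1: u_1=109/480 ∈ [0, 8/35) → index 1
j=2: u_2=169/480 ∈ [11/35, 13/35) → index 4
j=3: u_3=229/480 ∈ [13/35, 4/7) → index 5
j=4: u_4=289/480 ∈ [4/7, 27/35) → index 6
j=5: u_5=349/480 ∈ [4/7, 27/35) → index 6
j=6: u_6=409/480 ∈ [27/35, 1) → index 7
j=7: u_7=469/480 ∈ [27/35, 1) → index 7

1 1 4 5 6 6 7 7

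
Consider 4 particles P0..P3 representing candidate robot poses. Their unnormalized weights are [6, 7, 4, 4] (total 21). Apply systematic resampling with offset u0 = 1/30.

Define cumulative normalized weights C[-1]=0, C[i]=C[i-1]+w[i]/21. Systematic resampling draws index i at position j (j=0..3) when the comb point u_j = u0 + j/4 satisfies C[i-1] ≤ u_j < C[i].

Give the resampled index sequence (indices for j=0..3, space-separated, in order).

0 0 1 2

C = [2/7, 13/21, 17/21, 1]
j=0: u_0=1/30 ∈ [0, 2/7) → index 0
j=1: u_1=17/60 ∈ [0, 2/7) → index 0
j=2: u_2=8/15 ∈ [2/7, 13/21) → index 1
j=3: u_3=47/60 ∈ [13/21, 17/21) → index 2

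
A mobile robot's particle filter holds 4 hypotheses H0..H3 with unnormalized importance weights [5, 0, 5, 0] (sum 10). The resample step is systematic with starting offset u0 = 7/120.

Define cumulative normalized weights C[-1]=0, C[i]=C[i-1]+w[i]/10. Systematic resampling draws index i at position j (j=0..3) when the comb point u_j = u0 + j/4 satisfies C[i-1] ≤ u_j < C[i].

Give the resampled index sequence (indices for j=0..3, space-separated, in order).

0 0 2 2

C = [1/2, 1/2, 1, 1]
j=0: u_0=7/120 ∈ [0, 1/2) → index 0
j=1: u_1=37/120 ∈ [0, 1/2) → index 0
j=2: u_2=67/120 ∈ [1/2, 1) → index 2
j=3: u_3=97/120 ∈ [1/2, 1) → index 2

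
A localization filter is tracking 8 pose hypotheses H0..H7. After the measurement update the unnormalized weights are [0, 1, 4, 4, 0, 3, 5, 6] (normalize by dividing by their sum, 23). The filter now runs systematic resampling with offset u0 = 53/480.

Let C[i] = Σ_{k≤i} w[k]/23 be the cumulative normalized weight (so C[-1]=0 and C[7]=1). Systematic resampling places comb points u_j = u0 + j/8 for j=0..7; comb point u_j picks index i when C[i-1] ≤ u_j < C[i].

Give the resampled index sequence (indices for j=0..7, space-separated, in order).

2 3 3 5 6 6 7 7

C = [0, 1/23, 5/23, 9/23, 9/23, 12/23, 17/23, 1]
j=0: u_0=53/480 ∈ [1/23, 5/23) → index 2
j=1: u_1=113/480 ∈ [5/23, 9/23) → index 3
j=2: u_2=173/480 ∈ [5/23, 9/23) → index 3
j=3: u_3=233/480 ∈ [9/23, 12/23) → index 5
j=4: u_4=293/480 ∈ [12/23, 17/23) → index 6
j=5: u_5=353/480 ∈ [12/23, 17/23) → index 6
j=6: u_6=413/480 ∈ [17/23, 1) → index 7
j=7: u_7=473/480 ∈ [17/23, 1) → index 7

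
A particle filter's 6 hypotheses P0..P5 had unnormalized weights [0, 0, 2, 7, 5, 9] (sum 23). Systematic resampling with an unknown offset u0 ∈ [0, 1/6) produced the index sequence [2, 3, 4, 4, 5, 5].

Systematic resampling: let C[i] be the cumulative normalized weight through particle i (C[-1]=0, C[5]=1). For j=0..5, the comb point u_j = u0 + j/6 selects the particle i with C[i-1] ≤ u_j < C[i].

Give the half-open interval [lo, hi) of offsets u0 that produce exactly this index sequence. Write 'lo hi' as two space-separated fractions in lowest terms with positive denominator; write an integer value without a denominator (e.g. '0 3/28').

4/69 2/23

C = [0, 0, 2/23, 9/23, 14/23, 1]
j=0 picked index 2: u0 ∈ [0, 2/23)
j=1 picked index 3: u0 ∈ [-11/138, 31/138)
j=2 picked index 4: u0 ∈ [4/69, 19/69)
j=3 picked index 4: u0 ∈ [-5/46, 5/46)
j=4 picked index 5: u0 ∈ [-4/69, 1/3)
j=5 picked index 5: u0 ∈ [-31/138, 1/6)
intersection: [4/69, 2/23)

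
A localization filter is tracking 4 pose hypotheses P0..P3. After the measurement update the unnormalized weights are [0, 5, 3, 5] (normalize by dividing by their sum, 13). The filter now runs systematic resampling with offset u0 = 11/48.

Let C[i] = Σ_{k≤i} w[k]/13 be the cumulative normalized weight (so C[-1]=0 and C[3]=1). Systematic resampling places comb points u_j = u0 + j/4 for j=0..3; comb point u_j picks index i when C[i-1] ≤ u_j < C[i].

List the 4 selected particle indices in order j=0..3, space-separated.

1 2 3 3

C = [0, 5/13, 8/13, 1]
j=0: u_0=11/48 ∈ [0, 5/13) → index 1
j=1: u_1=23/48 ∈ [5/13, 8/13) → index 2
j=2: u_2=35/48 ∈ [8/13, 1) → index 3
j=3: u_3=47/48 ∈ [8/13, 1) → index 3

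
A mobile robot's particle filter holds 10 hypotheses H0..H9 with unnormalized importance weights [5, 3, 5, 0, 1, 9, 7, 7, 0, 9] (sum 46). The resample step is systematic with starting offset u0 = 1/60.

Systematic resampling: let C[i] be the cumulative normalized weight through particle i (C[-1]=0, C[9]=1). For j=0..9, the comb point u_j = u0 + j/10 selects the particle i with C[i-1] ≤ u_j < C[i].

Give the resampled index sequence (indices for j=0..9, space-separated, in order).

C = [5/46, 4/23, 13/46, 13/46, 7/23, 1/2, 15/23, 37/46, 37/46, 1]
j=0: u_0=1/60 ∈ [0, 5/46) → index 0
j=1: u_1=7/60 ∈ [5/46, 4/23) → index 1
j=2: u_2=13/60 ∈ [4/23, 13/46) → index 2
j=3: u_3=19/60 ∈ [7/23, 1/2) → index 5
j=4: u_4=5/12 ∈ [7/23, 1/2) → index 5
j=5: u_5=31/60 ∈ [1/2, 15/23) → index 6
j=6: u_6=37/60 ∈ [1/2, 15/23) → index 6
j=7: u_7=43/60 ∈ [15/23, 37/46) → index 7
j=8: u_8=49/60 ∈ [37/46, 1) → index 9
j=9: u_9=11/12 ∈ [37/46, 1) → index 9

0 1 2 5 5 6 6 7 9 9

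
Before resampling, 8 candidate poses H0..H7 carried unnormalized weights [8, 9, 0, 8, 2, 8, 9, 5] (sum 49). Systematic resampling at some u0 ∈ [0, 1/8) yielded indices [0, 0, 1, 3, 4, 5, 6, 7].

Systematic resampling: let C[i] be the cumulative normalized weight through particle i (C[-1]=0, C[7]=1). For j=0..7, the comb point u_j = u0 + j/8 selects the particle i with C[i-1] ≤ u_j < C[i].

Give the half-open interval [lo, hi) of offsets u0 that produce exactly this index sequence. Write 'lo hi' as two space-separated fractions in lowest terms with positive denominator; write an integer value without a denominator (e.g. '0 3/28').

9/392 15/392

C = [8/49, 17/49, 17/49, 25/49, 27/49, 5/7, 44/49, 1]
j=0 picked index 0: u0 ∈ [0, 8/49)
j=1 picked index 0: u0 ∈ [-1/8, 15/392)
j=2 picked index 1: u0 ∈ [-17/196, 19/196)
j=3 picked index 3: u0 ∈ [-11/392, 53/392)
j=4 picked index 4: u0 ∈ [1/98, 5/98)
j=5 picked index 5: u0 ∈ [-29/392, 5/56)
j=6 picked index 6: u0 ∈ [-1/28, 29/196)
j=7 picked index 7: u0 ∈ [9/392, 1/8)
intersection: [9/392, 15/392)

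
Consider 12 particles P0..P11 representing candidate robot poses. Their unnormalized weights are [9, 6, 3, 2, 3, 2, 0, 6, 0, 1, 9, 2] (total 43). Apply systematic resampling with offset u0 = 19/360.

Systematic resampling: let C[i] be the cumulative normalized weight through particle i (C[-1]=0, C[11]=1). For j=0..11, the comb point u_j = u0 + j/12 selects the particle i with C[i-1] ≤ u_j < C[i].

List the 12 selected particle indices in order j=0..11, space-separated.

0 0 1 1 2 4 5 7 7 10 10 11

C = [9/43, 15/43, 18/43, 20/43, 23/43, 25/43, 25/43, 31/43, 31/43, 32/43, 41/43, 1]
j=0: u_0=19/360 ∈ [0, 9/43) → index 0
j=1: u_1=49/360 ∈ [0, 9/43) → index 0
j=2: u_2=79/360 ∈ [9/43, 15/43) → index 1
j=3: u_3=109/360 ∈ [9/43, 15/43) → index 1
j=4: u_4=139/360 ∈ [15/43, 18/43) → index 2
j=5: u_5=169/360 ∈ [20/43, 23/43) → index 4
j=6: u_6=199/360 ∈ [23/43, 25/43) → index 5
j=7: u_7=229/360 ∈ [25/43, 31/43) → index 7
j=8: u_8=259/360 ∈ [25/43, 31/43) → index 7
j=9: u_9=289/360 ∈ [32/43, 41/43) → index 10
j=10: u_10=319/360 ∈ [32/43, 41/43) → index 10
j=11: u_11=349/360 ∈ [41/43, 1) → index 11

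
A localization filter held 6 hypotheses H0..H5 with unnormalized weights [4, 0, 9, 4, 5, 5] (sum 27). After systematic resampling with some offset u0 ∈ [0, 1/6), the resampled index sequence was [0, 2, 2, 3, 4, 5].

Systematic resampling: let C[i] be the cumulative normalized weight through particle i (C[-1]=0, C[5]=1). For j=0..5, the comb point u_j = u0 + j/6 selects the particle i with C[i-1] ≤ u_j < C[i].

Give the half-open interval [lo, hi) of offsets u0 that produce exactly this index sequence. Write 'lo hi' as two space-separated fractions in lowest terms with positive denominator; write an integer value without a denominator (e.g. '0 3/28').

0 7/54

C = [4/27, 4/27, 13/27, 17/27, 22/27, 1]
j=0 picked index 0: u0 ∈ [0, 4/27)
j=1 picked index 2: u0 ∈ [-1/54, 17/54)
j=2 picked index 2: u0 ∈ [-5/27, 4/27)
j=3 picked index 3: u0 ∈ [-1/54, 7/54)
j=4 picked index 4: u0 ∈ [-1/27, 4/27)
j=5 picked index 5: u0 ∈ [-1/54, 1/6)
intersection: [0, 7/54)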